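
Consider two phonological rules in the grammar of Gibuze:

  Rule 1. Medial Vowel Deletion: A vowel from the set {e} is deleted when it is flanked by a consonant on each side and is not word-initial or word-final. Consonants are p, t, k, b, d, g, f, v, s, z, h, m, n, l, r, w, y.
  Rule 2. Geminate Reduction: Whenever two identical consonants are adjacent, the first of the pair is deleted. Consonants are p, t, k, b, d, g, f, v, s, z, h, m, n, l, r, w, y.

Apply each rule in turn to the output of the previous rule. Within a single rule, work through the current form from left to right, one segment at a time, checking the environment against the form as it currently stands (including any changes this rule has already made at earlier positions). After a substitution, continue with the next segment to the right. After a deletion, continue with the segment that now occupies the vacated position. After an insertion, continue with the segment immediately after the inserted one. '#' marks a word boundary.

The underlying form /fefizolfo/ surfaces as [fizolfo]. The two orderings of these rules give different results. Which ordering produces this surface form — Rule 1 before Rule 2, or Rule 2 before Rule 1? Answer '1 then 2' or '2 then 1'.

1 then 2

Order 1 then 2:
  1 Medial Vowel Deletion: [fefizolfo] → [ffizolfo]
  2 Geminate Reduction: [ffizolfo] → [fizolfo]
  result: [fizolfo]
Order 2 then 1:
  2 Geminate Reduction: no change — [fefizolfo]
  1 Medial Vowel Deletion: [fefizolfo] → [ffizolfo]
  result: [ffizolfo]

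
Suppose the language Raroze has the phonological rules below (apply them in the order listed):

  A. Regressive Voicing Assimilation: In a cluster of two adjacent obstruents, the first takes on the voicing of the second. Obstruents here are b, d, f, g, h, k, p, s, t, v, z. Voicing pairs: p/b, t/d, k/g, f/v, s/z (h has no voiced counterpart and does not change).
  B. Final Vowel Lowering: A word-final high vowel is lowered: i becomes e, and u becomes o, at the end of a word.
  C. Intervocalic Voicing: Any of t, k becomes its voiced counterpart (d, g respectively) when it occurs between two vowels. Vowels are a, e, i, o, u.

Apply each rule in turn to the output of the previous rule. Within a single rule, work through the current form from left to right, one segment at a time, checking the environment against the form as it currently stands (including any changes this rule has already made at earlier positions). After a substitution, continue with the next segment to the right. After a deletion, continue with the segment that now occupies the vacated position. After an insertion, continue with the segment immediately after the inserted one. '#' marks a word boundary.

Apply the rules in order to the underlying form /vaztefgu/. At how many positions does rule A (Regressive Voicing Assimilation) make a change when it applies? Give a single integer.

2

A Regressive Voicing Assimilation: [vaztefgu] → [vastevgu]
B Final Vowel Lowering: [vastevgu] → [vastevgo]
C Intervocalic Voicing: no change — [vastevgo]
Rule A changed 2 position(s).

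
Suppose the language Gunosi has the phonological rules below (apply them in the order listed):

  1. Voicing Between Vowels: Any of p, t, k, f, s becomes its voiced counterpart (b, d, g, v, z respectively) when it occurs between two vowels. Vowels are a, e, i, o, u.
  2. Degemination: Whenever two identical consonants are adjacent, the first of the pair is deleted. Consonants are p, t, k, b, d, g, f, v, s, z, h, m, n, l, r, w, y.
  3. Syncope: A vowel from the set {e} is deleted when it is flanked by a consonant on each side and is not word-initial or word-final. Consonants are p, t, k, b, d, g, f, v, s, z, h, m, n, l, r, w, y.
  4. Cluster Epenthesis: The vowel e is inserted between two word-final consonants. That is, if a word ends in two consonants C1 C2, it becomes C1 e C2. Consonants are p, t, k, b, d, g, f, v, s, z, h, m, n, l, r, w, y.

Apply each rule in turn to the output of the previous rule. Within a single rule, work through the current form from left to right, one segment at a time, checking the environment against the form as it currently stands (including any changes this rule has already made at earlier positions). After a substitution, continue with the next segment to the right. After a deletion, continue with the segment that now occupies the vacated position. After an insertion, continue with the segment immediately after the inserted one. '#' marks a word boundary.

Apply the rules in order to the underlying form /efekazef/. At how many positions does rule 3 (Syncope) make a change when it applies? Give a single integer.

1 Voicing Between Vowels: [efekazef] → [evegazef]
2 Degemination: no change — [evegazef]
3 Syncope: [evegazef] → [evgazf]
4 Cluster Epenthesis: [evgazf] → [evgazef]
Rule 3 changed 2 position(s).

2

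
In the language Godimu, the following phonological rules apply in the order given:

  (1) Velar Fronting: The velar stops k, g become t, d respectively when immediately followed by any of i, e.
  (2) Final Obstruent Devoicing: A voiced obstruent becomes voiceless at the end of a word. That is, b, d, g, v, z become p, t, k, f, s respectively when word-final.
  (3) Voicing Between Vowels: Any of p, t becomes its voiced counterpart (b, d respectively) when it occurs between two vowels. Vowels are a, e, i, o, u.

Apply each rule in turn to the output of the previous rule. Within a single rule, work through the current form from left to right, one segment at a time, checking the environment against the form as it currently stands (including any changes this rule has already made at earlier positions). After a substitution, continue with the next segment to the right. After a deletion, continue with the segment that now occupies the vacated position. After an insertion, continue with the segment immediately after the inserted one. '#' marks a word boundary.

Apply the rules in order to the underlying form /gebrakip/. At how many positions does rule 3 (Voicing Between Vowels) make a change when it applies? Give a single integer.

1

(1) Velar Fronting: [gebrakip] → [debratip]
(2) Final Obstruent Devoicing: no change — [debratip]
(3) Voicing Between Vowels: [debratip] → [debradip]
Rule 3 changed 1 position(s).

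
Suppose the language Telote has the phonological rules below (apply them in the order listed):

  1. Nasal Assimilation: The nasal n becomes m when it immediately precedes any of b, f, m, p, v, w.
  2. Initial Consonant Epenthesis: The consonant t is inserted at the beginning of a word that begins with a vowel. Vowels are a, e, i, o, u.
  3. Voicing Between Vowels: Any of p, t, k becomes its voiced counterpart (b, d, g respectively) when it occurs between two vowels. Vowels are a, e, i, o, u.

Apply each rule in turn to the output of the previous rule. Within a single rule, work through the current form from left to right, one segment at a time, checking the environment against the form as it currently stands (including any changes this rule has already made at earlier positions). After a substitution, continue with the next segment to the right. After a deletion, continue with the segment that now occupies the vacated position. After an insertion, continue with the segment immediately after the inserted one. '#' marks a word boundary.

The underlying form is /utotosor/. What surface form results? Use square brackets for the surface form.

1 Nasal Assimilation: no change — [utotosor]
2 Initial Consonant Epenthesis: [utotosor] → [tutotosor]
3 Voicing Between Vowels: [tutotosor] → [tudodosor]

[tudodosor]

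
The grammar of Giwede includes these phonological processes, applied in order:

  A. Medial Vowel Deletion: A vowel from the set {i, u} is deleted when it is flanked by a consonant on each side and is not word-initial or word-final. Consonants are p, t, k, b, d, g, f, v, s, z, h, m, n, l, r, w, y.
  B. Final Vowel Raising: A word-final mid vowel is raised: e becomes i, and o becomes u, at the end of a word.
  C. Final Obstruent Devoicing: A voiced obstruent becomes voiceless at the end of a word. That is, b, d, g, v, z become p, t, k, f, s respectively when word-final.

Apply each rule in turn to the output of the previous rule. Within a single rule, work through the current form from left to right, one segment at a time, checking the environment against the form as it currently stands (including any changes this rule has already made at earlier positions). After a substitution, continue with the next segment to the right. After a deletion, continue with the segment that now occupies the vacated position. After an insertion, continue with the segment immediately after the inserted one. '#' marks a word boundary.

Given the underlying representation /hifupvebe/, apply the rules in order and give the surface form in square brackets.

A Medial Vowel Deletion: [hifupvebe] → [hfpvebe]
B Final Vowel Raising: [hfpvebe] → [hfpvebi]
C Final Obstruent Devoicing: no change — [hfpvebi]

[hfpvebi]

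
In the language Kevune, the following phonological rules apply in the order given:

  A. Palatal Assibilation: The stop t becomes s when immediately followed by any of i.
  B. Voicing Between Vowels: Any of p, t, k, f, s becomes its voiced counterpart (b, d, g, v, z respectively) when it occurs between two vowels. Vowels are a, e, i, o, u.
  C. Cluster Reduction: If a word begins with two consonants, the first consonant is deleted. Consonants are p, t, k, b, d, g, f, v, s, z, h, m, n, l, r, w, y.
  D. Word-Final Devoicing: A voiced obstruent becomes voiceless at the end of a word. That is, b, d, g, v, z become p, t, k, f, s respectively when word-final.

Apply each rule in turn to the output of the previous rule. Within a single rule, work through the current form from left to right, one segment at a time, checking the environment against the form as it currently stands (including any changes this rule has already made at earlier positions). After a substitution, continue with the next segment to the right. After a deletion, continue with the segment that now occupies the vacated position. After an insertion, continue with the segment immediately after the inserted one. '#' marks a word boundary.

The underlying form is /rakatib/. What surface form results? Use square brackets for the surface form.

A Palatal Assibilation: [rakatib] → [rakasib]
B Voicing Between Vowels: [rakasib] → [ragazib]
C Cluster Reduction: no change — [ragazib]
D Word-Final Devoicing: [ragazib] → [ragazip]

[ragazip]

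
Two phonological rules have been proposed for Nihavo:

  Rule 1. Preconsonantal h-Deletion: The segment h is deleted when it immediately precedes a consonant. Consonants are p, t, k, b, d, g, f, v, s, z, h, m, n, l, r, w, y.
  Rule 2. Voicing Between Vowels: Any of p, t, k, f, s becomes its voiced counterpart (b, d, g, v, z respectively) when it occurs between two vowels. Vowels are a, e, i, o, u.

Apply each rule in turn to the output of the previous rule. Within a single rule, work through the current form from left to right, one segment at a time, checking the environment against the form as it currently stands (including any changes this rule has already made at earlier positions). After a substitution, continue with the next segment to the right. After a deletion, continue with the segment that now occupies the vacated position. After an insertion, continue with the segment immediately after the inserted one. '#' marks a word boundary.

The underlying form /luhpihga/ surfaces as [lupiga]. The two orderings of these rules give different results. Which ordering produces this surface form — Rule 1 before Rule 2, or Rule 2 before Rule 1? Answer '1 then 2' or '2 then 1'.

2 then 1

Order 1 then 2:
  1 Preconsonantal h-Deletion: [luhpihga] → [lupiga]
  2 Voicing Between Vowels: [lupiga] → [lubiga]
  result: [lubiga]
Order 2 then 1:
  2 Voicing Between Vowels: no change — [luhpihga]
  1 Preconsonantal h-Deletion: [luhpihga] → [lupiga]
  result: [lupiga]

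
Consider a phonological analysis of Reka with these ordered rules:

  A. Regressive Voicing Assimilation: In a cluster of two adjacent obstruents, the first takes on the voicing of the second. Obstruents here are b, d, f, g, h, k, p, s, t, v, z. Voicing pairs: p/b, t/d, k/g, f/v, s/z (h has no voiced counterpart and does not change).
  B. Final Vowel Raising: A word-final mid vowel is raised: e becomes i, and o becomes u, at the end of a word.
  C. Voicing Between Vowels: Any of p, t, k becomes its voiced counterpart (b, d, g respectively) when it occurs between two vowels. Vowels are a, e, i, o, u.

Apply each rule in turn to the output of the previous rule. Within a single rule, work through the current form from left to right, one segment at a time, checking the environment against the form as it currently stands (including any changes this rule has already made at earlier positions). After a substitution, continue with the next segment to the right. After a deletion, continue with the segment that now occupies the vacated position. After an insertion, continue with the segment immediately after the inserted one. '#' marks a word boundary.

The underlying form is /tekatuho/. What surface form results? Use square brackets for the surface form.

A Regressive Voicing Assimilation: no change — [tekatuho]
B Final Vowel Raising: [tekatuho] → [tekatuhu]
C Voicing Between Vowels: [tekatuhu] → [tegaduhu]

[tegaduhu]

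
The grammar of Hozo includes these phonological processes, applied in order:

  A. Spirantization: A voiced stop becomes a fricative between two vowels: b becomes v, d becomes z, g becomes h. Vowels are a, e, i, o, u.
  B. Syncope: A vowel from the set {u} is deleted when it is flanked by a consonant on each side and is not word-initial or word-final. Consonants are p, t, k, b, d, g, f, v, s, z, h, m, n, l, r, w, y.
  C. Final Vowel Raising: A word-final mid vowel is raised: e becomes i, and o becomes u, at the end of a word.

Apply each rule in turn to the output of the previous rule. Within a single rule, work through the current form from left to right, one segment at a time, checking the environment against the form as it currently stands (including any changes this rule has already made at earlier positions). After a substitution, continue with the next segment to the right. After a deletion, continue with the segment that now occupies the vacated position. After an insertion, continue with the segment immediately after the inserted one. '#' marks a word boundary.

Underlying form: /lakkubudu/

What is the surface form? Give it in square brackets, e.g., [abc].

A Spirantization: [lakkubudu] → [lakkuvuzu]
B Syncope: [lakkuvuzu] → [lakkvzu]
C Final Vowel Raising: no change — [lakkvzu]

[lakkvzu]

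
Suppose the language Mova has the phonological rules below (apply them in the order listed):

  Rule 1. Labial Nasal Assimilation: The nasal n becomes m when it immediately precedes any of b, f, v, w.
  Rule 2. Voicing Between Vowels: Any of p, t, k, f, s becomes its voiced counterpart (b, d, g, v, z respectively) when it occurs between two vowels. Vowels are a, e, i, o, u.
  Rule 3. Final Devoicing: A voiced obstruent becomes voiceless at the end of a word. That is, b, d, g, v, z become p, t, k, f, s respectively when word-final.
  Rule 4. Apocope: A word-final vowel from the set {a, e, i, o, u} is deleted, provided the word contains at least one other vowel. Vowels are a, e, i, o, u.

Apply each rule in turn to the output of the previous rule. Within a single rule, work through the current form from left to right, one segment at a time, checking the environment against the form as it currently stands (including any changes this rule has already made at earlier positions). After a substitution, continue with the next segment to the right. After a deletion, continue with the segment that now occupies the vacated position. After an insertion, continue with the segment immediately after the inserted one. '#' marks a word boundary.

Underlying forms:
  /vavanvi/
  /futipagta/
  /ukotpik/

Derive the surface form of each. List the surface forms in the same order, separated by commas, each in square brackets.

/vavanvi/:
  Rule 1 Labial Nasal Assimilation: [vavanvi] → [vavamvi]
  Rule 2 Voicing Between Vowels: no change — [vavamvi]
  Rule 3 Final Devoicing: no change — [vavamvi]
  Rule 4 Apocope: [vavamvi] → [vavamv]
/futipagta/:
  Rule 1 Labial Nasal Assimilation: no change — [futipagta]
  Rule 2 Voicing Between Vowels: [futipagta] → [fudibagta]
  Rule 3 Final Devoicing: no change — [fudibagta]
  Rule 4 Apocope: [fudibagta] → [fudibagt]
/ukotpik/:
  Rule 1 Labial Nasal Assimilation: no change — [ukotpik]
  Rule 2 Voicing Between Vowels: [ukotpik] → [ugotpik]
  Rule 3 Final Devoicing: no change — [ugotpik]
  Rule 4 Apocope: no change — [ugotpik]

[vavamv], [fudibagt], [ugotpik]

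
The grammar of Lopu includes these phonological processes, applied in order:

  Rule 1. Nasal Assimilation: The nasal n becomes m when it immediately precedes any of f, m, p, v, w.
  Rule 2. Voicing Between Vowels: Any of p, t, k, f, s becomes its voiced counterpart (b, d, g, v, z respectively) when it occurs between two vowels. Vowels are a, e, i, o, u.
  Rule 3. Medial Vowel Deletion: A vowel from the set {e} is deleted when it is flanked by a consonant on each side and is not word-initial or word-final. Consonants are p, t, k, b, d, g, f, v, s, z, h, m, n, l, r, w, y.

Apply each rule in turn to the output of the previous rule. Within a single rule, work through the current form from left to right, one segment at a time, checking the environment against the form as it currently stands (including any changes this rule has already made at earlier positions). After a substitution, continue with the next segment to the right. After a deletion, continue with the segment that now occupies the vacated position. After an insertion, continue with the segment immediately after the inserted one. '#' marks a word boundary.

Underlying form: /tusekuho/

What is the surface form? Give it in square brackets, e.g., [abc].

[tuzguho]

Rule 1 Nasal Assimilation: no change — [tusekuho]
Rule 2 Voicing Between Vowels: [tusekuho] → [tuzeguho]
Rule 3 Medial Vowel Deletion: [tuzeguho] → [tuzguho]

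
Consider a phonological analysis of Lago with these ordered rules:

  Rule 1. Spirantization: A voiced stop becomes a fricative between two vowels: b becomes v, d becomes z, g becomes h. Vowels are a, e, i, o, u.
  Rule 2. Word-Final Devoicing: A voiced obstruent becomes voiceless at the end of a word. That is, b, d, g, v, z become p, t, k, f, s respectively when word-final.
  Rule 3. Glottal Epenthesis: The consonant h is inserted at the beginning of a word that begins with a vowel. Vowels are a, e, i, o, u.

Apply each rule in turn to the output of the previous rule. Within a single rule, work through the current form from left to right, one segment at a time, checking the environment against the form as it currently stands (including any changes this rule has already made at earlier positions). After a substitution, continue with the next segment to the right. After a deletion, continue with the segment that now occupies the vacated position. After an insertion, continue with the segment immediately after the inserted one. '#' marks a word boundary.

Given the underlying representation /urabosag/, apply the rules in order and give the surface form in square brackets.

Rule 1 Spirantization: [urabosag] → [uravosag]
Rule 2 Word-Final Devoicing: [uravosag] → [uravosak]
Rule 3 Glottal Epenthesis: [uravosak] → [huravosak]

[huravosak]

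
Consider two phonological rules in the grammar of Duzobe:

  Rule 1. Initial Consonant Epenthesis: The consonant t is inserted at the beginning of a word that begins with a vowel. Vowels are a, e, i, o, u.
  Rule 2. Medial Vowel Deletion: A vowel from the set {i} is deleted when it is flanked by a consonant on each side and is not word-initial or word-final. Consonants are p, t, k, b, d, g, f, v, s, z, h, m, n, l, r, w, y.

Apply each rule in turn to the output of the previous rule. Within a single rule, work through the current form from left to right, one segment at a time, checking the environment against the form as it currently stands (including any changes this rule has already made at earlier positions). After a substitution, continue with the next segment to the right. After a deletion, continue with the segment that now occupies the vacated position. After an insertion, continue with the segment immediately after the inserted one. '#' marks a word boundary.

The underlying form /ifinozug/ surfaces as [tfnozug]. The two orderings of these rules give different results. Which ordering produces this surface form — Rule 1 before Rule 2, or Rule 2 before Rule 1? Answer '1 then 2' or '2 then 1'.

Order 1 then 2:
  1 Initial Consonant Epenthesis: [ifinozug] → [tifinozug]
  2 Medial Vowel Deletion: [tifinozug] → [tfnozug]
  result: [tfnozug]
Order 2 then 1:
  2 Medial Vowel Deletion: [ifinozug] → [ifnozug]
  1 Initial Consonant Epenthesis: [ifnozug] → [tifnozug]
  result: [tifnozug]

1 then 2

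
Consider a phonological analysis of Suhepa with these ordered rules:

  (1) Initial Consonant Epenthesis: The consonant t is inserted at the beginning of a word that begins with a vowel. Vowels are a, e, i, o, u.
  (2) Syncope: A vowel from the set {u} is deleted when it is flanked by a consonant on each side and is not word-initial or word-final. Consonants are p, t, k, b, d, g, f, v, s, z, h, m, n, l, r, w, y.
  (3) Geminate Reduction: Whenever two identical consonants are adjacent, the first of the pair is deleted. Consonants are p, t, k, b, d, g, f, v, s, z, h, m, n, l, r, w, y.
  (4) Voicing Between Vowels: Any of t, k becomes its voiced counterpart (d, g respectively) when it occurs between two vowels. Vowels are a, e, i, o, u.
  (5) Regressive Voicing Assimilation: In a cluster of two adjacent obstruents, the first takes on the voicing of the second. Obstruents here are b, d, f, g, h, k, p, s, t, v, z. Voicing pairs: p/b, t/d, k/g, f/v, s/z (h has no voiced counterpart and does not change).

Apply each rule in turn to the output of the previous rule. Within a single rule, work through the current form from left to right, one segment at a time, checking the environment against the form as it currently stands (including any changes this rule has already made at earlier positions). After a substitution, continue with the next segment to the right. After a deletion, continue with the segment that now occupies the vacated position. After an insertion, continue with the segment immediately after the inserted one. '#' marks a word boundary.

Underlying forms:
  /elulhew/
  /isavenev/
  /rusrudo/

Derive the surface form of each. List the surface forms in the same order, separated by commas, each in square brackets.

/elulhew/:
  (1) Initial Consonant Epenthesis: [elulhew] → [telulhew]
  (2) Syncope: [telulhew] → [tellhew]
  (3) Geminate Reduction: [tellhew] → [telhew]
  (4) Voicing Between Vowels: no change — [telhew]
  (5) Regressive Voicing Assimilation: no change — [telhew]
/isavenev/:
  (1) Initial Consonant Epenthesis: [isavenev] → [tisavenev]
  (2) Syncope: no change — [tisavenev]
  (3) Geminate Reduction: no change — [tisavenev]
  (4) Voicing Between Vowels: no change — [tisavenev]
  (5) Regressive Voicing Assimilation: no change — [tisavenev]
/rusrudo/:
  (1) Initial Consonant Epenthesis: no change — [rusrudo]
  (2) Syncope: [rusrudo] → [rsrdo]
  (3) Geminate Reduction: no change — [rsrdo]
  (4) Voicing Between Vowels: no change — [rsrdo]
  (5) Regressive Voicing Assimilation: no change — [rsrdo]

[telhew], [tisavenev], [rsrdo]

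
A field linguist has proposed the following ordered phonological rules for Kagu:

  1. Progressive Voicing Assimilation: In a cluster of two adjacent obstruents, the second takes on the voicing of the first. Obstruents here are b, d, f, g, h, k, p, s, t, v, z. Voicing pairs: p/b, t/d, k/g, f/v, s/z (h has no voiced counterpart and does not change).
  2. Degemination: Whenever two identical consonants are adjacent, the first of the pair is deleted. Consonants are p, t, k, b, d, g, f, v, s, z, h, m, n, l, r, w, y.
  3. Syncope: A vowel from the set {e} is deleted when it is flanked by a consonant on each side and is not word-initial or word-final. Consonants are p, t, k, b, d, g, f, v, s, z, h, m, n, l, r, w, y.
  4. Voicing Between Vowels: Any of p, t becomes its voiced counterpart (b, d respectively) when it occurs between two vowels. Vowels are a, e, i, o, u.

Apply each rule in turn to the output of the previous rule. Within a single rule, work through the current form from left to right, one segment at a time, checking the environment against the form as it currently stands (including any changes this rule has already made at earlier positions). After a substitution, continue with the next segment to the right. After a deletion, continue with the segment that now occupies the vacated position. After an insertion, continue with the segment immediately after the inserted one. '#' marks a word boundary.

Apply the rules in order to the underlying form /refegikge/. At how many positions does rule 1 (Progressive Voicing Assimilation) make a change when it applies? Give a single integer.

1 Progressive Voicing Assimilation: [refegikge] → [refegikke]
2 Degemination: [refegikke] → [refegike]
3 Syncope: [refegike] → [rfgike]
4 Voicing Between Vowels: no change — [rfgike]
Rule 1 changed 1 position(s).

1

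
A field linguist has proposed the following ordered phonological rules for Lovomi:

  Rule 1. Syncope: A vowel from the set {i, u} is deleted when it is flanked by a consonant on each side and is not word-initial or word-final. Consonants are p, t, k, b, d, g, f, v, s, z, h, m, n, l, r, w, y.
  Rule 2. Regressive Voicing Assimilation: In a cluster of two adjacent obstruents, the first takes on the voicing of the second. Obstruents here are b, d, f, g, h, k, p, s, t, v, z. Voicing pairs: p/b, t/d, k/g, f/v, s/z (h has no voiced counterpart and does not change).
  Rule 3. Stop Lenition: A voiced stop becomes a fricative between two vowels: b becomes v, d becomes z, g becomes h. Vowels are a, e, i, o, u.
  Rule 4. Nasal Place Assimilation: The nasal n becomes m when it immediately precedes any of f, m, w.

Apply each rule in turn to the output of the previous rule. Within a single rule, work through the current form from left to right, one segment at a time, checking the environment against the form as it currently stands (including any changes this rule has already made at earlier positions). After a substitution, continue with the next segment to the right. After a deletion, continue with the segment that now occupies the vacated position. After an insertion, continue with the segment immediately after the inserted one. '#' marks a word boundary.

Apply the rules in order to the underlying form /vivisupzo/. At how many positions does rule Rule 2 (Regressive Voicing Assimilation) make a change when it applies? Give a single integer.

2

Rule 1 Syncope: [vivisupzo] → [vvspzo]
Rule 2 Regressive Voicing Assimilation: [vvspzo] → [vfsbzo]
Rule 3 Stop Lenition: no change — [vfsbzo]
Rule 4 Nasal Place Assimilation: no change — [vfsbzo]
Rule Rule 2 changed 2 position(s).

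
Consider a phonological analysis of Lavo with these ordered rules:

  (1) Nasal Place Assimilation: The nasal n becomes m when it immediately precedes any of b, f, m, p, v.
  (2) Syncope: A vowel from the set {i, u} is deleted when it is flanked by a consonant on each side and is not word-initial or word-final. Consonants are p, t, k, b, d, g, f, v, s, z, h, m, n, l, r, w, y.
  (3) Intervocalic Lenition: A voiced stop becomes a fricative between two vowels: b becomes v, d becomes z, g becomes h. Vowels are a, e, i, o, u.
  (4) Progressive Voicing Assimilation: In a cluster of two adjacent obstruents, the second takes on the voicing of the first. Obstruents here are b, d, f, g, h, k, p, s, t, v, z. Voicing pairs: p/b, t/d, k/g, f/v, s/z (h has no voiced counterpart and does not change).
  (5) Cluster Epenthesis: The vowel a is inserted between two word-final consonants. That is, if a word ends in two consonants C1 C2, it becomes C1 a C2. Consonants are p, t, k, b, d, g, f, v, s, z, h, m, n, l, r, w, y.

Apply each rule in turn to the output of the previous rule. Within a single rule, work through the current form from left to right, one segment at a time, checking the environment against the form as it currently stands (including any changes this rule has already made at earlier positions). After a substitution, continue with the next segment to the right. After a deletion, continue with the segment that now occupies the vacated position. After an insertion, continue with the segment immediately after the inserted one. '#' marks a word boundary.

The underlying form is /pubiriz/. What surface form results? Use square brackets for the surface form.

[ppraz]

(1) Nasal Place Assimilation: no change — [pubiriz]
(2) Syncope: [pubiriz] → [pbrz]
(3) Intervocalic Lenition: no change — [pbrz]
(4) Progressive Voicing Assimilation: [pbrz] → [pprz]
(5) Cluster Epenthesis: [pprz] → [ppraz]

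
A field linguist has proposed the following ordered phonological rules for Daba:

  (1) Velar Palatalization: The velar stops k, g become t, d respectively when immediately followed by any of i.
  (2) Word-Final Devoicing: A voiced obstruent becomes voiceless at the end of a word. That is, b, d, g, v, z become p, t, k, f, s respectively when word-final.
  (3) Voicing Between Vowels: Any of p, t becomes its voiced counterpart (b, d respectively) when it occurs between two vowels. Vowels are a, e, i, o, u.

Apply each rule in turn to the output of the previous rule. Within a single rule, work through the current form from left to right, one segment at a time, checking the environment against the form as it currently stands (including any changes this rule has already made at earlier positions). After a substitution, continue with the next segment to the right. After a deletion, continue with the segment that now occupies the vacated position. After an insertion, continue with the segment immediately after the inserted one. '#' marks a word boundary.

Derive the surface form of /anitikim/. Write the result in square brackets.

(1) Velar Palatalization: [anitikim] → [anititim]
(2) Word-Final Devoicing: no change — [anititim]
(3) Voicing Between Vowels: [anititim] → [anididim]

[anididim]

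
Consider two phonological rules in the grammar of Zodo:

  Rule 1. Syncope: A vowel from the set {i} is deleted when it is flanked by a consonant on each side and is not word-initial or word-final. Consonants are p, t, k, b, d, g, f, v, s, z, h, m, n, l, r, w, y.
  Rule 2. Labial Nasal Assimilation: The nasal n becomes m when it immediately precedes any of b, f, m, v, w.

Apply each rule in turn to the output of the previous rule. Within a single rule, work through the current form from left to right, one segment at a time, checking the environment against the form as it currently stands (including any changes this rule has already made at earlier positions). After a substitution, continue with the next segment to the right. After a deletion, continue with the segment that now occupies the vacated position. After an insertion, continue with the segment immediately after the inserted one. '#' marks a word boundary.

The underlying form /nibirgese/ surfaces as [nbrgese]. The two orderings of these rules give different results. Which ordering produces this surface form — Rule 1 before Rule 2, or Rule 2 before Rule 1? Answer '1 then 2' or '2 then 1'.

2 then 1

Order 1 then 2:
  1 Syncope: [nibirgese] → [nbrgese]
  2 Labial Nasal Assimilation: [nbrgese] → [mbrgese]
  result: [mbrgese]
Order 2 then 1:
  2 Labial Nasal Assimilation: no change — [nibirgese]
  1 Syncope: [nibirgese] → [nbrgese]
  result: [nbrgese]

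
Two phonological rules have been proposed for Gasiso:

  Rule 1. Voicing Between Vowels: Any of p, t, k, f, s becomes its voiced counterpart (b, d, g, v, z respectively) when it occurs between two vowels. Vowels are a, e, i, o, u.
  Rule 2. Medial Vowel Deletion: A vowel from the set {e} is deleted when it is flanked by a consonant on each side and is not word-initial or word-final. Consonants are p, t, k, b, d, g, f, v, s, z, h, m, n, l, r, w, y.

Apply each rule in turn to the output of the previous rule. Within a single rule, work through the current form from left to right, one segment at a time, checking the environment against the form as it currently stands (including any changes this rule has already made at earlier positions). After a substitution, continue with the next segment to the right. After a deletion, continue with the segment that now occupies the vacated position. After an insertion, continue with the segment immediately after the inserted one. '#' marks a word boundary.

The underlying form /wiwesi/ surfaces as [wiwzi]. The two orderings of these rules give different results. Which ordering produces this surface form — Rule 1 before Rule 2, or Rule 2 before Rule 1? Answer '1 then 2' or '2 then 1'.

1 then 2

Order 1 then 2:
  1 Voicing Between Vowels: [wiwesi] → [wiwezi]
  2 Medial Vowel Deletion: [wiwezi] → [wiwzi]
  result: [wiwzi]
Order 2 then 1:
  2 Medial Vowel Deletion: [wiwesi] → [wiwsi]
  1 Voicing Between Vowels: no change — [wiwsi]
  result: [wiwsi]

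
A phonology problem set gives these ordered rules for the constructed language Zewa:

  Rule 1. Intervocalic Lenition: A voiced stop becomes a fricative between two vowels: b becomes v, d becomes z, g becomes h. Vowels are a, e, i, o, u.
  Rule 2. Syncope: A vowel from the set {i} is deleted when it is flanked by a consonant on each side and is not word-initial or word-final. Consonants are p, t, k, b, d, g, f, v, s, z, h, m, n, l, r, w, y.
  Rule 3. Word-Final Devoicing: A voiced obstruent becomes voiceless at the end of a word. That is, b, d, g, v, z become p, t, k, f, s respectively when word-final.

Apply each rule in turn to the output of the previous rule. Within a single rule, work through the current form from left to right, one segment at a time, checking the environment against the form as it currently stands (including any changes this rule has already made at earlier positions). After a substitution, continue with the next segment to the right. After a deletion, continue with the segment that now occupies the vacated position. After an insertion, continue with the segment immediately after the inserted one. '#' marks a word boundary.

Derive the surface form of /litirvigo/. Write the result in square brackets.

Rule 1 Intervocalic Lenition: [litirvigo] → [litirviho]
Rule 2 Syncope: [litirviho] → [ltrvho]
Rule 3 Word-Final Devoicing: no change — [ltrvho]

[ltrvho]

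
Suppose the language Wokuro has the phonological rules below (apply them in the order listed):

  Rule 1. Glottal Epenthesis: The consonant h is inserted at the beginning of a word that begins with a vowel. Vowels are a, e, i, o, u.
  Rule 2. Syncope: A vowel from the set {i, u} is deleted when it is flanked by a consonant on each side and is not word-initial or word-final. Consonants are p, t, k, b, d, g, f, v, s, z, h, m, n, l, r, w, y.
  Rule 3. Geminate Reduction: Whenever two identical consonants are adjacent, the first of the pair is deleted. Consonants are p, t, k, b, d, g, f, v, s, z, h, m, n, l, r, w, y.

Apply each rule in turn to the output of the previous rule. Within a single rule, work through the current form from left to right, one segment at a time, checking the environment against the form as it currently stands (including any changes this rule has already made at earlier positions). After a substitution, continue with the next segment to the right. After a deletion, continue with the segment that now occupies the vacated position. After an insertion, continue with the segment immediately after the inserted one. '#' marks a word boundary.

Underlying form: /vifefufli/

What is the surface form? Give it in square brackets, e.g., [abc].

[vfefli]

Rule 1 Glottal Epenthesis: no change — [vifefufli]
Rule 2 Syncope: [vifefufli] → [vfeffli]
Rule 3 Geminate Reduction: [vfeffli] → [vfefli]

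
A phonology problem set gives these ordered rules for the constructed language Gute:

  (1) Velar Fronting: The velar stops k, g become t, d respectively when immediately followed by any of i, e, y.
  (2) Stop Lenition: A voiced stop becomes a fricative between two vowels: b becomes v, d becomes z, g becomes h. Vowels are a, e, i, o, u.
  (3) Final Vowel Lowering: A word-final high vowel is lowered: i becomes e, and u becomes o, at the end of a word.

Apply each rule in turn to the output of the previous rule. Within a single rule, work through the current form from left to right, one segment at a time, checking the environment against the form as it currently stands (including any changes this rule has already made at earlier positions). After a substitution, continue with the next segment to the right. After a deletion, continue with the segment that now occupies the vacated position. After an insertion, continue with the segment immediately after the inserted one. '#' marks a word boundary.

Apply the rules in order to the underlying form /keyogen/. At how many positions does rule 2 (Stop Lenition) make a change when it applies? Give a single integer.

1

(1) Velar Fronting: [keyogen] → [teyoden]
(2) Stop Lenition: [teyoden] → [teyozen]
(3) Final Vowel Lowering: no change — [teyozen]
Rule 2 changed 1 position(s).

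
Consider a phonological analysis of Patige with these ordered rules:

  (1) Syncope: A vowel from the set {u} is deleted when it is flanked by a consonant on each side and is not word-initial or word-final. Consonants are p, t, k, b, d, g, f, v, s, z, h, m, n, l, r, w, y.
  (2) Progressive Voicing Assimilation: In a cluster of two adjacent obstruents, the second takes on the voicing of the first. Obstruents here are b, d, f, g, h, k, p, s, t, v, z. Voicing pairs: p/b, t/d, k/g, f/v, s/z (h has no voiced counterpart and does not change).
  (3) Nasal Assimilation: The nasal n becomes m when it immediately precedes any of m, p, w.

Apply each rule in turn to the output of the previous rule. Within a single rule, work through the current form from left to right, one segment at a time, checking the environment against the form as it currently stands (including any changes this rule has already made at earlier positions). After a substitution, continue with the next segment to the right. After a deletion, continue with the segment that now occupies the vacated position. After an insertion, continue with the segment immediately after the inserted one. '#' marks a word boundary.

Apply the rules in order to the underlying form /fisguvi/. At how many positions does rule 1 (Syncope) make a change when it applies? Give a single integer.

1

(1) Syncope: [fisguvi] → [fisgvi]
(2) Progressive Voicing Assimilation: [fisgvi] → [fiskfi]
(3) Nasal Assimilation: no change — [fiskfi]
Rule 1 changed 1 position(s).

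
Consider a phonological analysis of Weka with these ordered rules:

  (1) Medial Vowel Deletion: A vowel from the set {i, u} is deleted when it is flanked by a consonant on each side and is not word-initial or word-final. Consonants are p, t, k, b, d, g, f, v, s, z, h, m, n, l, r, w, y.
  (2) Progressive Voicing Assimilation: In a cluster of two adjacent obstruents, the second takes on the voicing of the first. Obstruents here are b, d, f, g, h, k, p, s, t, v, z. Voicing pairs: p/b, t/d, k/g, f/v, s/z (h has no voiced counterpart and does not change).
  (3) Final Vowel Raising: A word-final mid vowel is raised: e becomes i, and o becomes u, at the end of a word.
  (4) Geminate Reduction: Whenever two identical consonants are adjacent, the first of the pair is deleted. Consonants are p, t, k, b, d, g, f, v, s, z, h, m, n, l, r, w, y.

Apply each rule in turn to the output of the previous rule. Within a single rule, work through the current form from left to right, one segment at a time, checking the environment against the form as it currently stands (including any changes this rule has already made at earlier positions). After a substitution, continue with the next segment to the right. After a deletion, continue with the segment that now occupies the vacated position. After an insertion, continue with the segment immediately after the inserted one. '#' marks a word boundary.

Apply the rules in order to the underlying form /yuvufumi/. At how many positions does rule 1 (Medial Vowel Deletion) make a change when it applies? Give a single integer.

3

(1) Medial Vowel Deletion: [yuvufumi] → [yvfmi]
(2) Progressive Voicing Assimilation: [yvfmi] → [yvvmi]
(3) Final Vowel Raising: no change — [yvvmi]
(4) Geminate Reduction: [yvvmi] → [yvmi]
Rule 1 changed 3 position(s).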